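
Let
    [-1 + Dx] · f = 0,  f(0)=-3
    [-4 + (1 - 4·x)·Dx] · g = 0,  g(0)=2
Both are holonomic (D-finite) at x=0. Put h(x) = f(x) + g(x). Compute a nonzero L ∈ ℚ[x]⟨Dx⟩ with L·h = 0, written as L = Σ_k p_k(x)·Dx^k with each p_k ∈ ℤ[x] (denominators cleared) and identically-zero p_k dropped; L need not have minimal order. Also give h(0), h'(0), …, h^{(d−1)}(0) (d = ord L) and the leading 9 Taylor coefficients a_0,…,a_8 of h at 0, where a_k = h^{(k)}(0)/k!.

f: a_k = -3, -3, -3/2, -1/2, -1/8, -1/40, -1/240, -1/1680, -1/13440, …
g: a_k = 2, 8, 32, 128, 512, 2048, 8192, 32768, 131072, …
h₀=f+g: left-lcm gives L₀, ord ≤ 2.
L = (28 + 16·x) + (-31 - 8·x + 16·x^2)·Dx + (3 - 8·x - 16·x^2)·Dx^2  (order 2).
h: a_k = -1, 5, 61/2, 255/2, 4095/8, 81919/40, 1966079/240, 55050239/1680, 1761607679/13440, …
ICs: h(0) = -1, h′(0) = 5.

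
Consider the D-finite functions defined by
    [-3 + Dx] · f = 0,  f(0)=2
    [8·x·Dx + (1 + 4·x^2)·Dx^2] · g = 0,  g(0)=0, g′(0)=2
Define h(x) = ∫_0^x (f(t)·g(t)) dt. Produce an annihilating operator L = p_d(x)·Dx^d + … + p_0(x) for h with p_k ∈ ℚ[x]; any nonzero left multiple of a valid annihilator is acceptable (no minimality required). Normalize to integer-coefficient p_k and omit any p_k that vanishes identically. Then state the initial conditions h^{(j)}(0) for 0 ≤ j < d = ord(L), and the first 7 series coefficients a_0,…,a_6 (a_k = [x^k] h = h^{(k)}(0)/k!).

f: a_k = 2, 6, 9, 9, 27/4, 81/20, 81/40, …
g: a_k = 0, 2, 0, -8/3, 0, 32/5, 0, …
h₀=f·g: eliminate ⇒ L₀, order ≤ 1·2.
h=∫h₀ ⇒ L = L₀·Dx.
L = (9 - 24·x + 36·x^2)·Dx + (-6 + 8·x - 24·x^2)·Dx^2 + (1 + 4·x^2)·Dx^3  (order 3).
h: a_k = 0, 0, 2, 4, 19/6, 2/5, 23/60, …
ICs: h(0) = 0, h′(0) = 0, h′′(0) = 4.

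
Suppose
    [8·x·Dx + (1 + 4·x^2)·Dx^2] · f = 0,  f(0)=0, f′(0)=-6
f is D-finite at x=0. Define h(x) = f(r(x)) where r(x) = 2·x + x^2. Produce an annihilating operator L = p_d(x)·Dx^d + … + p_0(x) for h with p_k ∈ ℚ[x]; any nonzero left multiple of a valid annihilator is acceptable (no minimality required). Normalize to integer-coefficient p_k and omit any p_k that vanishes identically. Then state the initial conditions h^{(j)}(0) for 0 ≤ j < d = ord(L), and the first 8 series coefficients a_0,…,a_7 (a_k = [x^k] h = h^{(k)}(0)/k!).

L = (-1 + 32·x + 64·x^2 + 48·x^3 + 12·x^4)·Dx + (1 + x + 16·x^2 + 32·x^3 + 20·x^4 + 4·x^5)·Dx^2  (order 2).
h: a_k = 0, -12, -6, 64, 96, -2832/5, -1528, 38400/7, …
ICs: h(0) = 0, h′(0) = -12.

f: a_k = 0, -6, 0, 8, 0, -96/5, 0, 384/7, …
Change of var in L_f (x↦r) gives L₀.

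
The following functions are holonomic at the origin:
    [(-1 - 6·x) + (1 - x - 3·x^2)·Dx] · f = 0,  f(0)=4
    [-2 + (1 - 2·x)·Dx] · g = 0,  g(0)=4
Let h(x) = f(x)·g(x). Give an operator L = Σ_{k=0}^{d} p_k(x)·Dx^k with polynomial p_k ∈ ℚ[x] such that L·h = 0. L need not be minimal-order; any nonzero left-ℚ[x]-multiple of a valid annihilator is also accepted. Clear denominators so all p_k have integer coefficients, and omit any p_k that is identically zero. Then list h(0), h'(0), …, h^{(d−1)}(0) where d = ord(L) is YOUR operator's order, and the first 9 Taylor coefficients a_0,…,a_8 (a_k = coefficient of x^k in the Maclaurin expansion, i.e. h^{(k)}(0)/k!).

L = (-3 - 2·x + 18·x^2) + (1 - 3·x - x^2 + 6·x^3)·Dx  (order 1).
h: a_k = 16, 48, 160, 432, 1168, 2976, 7504, 18480, 45088, …
ICs: h(0) = 16.

f: a_k = 4, 4, 16, 28, 76, 160, 388, 868, 2032, …
g: a_k = 4, 8, 16, 32, 64, 128, 256, 512, 1024, …
Sym-product of L_f,L_g gives L₀ (≤ ord 1).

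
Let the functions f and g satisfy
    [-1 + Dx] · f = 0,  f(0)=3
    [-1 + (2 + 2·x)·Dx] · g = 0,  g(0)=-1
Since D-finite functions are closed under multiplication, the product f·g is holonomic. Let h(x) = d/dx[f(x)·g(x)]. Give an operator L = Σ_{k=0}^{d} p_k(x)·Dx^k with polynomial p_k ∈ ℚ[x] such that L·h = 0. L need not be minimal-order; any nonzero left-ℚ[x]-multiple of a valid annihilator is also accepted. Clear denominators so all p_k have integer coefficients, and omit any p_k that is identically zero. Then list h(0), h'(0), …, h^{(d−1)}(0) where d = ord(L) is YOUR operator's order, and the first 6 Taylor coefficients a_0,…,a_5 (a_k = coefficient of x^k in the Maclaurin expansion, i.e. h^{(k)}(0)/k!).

f: a_k = 3, 3, 3/2, 1/2, 1/8, 1/40, …
g: a_k = -1, -1/2, 1/8, -1/16, 5/128, -7/256, …
h₀=f·g: eliminate ⇒ L₀, order ≤ 1·1.
Derive L from L₀ (diff closure).
L = (7 + 12·x + 4·x^2) + (-6 - 10·x - 4·x^2)·Dx  (order 1).
h: a_k = -9/2, -21/4, -51/16, -33/32, -107/256, 89/2560, …
ICs: h(0) = -9/2.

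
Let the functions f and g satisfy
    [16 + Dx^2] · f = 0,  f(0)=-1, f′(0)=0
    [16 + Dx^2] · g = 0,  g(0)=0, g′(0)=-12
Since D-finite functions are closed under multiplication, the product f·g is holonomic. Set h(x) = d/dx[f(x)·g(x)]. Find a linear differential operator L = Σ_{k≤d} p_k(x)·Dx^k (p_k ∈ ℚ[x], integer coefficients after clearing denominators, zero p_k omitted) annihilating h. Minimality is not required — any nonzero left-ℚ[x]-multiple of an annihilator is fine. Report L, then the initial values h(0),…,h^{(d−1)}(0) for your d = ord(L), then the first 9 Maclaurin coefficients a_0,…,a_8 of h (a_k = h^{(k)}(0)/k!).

f: a_k = -1, 0, 8, 0, -32/3, 0, 256/45, 0, -512/315, …
g: a_k = 0, -12, 0, 32, 0, -128/5, 0, 1024/105, 0, …
h₀=f·g: eliminate ⇒ L₀, order ≤ 2·2.
Differentiate: ansatz ord ≤ ord L₀ ⇒ L.
L = 64 + Dx^2  (order 2).
h: a_k = 12, 0, -384, 0, 2048, 0, -65536/15, 0, 524288/105, …
ICs: h(0) = 12, h′(0) = 0.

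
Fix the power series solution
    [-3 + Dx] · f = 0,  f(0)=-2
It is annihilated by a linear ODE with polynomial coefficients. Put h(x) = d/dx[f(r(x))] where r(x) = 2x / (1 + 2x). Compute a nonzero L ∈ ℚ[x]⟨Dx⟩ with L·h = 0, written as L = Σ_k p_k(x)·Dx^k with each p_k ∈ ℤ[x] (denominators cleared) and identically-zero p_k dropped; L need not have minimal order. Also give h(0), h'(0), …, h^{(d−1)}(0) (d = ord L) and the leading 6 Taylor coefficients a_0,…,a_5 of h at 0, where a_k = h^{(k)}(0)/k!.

f: a_k = -2, -6, -9, -9, -27/4, -81/20, …
Substitute x→r, Dx→(1/r')Dx; clear ⇒ L₀.
Derive L from L₀ (diff closure).
L = (2 - 8·x) + (-1 - 4·x - 4·x^2)·Dx  (order 1).
h: a_k = -12, -24, 72, -48, -168, 3312/5, …
ICs: h(0) = -12.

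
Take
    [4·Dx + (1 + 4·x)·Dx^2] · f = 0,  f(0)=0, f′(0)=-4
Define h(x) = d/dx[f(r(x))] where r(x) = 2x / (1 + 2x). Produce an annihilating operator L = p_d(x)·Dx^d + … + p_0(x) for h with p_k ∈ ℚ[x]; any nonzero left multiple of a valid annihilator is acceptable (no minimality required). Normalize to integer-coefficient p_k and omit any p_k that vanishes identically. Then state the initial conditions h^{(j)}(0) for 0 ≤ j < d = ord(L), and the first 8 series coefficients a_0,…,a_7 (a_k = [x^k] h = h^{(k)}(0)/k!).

f: a_k = 0, -4, 8, -64/3, 64, -1024/5, 2048/3, -16384/7, …
f∘r: x↦r, Dx↦Dx/r' in L_f ⇒ L₀.
Derive L from L₀ (diff closure).
L = (12 + 40·x) + (1 + 12·x + 20·x^2)·Dx  (order 1).
h: a_k = -8, 96, -992, 9984, -99968, 999936, -9999872, 99999744, …
ICs: h(0) = -8.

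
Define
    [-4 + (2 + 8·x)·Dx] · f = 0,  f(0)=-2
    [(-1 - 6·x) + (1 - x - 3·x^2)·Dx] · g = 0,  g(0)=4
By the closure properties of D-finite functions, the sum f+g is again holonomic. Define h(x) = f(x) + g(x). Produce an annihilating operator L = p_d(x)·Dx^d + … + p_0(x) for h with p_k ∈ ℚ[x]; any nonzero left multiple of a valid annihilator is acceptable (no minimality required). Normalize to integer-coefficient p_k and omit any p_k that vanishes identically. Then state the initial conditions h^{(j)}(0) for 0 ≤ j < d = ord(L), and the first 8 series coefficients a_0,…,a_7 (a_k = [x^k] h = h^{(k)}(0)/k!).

f: a_k = -2, -4, 4, -8, 20, -56, 168, -528, …
g: a_k = 4, 4, 16, 28, 76, 160, 388, 868, …
Sum ⇒ L₀ = lclm(L_f,L_g) in ℚ(x)⟨Dx⟩.
L = (20 + 120·x + 216·x^2 + 360·x^3) + (-12 - 74·x - 306·x^2 - 744·x^3 - 900·x^4)·Dx + (-1 + 9·x + 73·x^2 + 18·x^3 - 354·x^4 - 360·x^5)·Dx^2  (order 2).
h: a_k = 2, 0, 20, 20, 96, 104, 556, 340, …
ICs: h(0) = 2, h′(0) = 0.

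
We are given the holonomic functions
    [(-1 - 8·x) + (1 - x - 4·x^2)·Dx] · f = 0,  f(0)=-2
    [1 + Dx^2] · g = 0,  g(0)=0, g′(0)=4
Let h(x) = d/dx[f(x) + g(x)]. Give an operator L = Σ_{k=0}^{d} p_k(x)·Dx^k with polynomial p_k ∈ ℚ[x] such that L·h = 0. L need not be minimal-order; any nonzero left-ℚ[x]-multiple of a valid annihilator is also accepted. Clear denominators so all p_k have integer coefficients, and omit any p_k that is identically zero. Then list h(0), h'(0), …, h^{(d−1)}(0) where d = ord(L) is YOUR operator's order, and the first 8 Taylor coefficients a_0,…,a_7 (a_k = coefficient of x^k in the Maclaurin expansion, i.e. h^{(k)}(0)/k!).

L = (706 + 4324·x + 19178·x^2 + 15080·x^3 + 30400·x^4 + 1152·x^5 + 1536·x^6) + (-55 - 431·x + 153·x^2 + 1009·x^3 + 3620·x^4 + 5904·x^5 + 448·x^6 + 512·x^7)·Dx + (706 + 4324·x + 19178·x^2 + 15080·x^3 + 30400·x^4 + 1152·x^5 + 1536·x^6)·Dx^2 + (-55 - 431·x + 153·x^2 + 1009·x^3 + 3620·x^4 + 5904·x^5 + 448·x^6 + 512·x^7)·Dx^3  (order 3).
h: a_k = 2, -20, -56, -232, -3899/6, -2172, -1111321/180, -18640, …
ICs: h(0) = 2, h′(0) = -20, h′′(0) = -112.

f: a_k = -2, -2, -10, -18, -58, -130, -362, -882, …
g: a_k = 0, 4, 0, -2/3, 0, 1/30, 0, -1/1260, …
f+g: L₀ = lclm(L_f,L_g), ord ≤ 1+2.
h₀' ⇒ L via d/dx closure of L₀.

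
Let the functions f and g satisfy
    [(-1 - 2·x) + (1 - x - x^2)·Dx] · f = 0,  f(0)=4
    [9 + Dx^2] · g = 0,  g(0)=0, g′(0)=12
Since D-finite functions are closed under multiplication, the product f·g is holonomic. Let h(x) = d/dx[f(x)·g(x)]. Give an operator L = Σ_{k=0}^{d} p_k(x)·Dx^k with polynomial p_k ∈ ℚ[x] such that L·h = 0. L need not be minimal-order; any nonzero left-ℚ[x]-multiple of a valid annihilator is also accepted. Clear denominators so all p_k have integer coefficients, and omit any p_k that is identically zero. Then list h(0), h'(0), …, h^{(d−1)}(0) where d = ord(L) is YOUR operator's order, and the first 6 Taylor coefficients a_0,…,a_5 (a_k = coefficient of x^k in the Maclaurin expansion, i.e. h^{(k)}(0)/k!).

f: a_k = 4, 4, 8, 12, 20, 32, …
g: a_k = 0, 12, 0, -18, 0, 81/10, …
f·g: L₀ = L_f ⊗_s L_g, ord ≤ 1·2.
h=h₀': d/dx-closure on L₀ ⇒ L.
L = (3 - 162·x - 81·x^2 + 162·x^3 + 81·x^4) + (-12 - 6·x + 54·x^2 + 36·x^3)·Dx + (7 - 16·x - 7·x^2 + 18·x^3 + 9·x^4)·Dx^2  (order 2).
h: a_k = 48, 96, 72, 288, 642, 6012/5, …
ICs: h(0) = 48, h′(0) = 96.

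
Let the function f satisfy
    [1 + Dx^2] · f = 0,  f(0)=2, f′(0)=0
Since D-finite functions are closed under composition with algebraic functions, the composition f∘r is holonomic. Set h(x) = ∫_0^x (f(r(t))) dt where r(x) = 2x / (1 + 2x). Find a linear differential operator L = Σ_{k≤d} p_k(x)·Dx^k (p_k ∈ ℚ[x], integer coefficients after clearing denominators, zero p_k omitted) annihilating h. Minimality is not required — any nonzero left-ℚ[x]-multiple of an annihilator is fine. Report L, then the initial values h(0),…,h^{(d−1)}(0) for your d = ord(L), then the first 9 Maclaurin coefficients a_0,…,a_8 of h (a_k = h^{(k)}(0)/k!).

L = 4·Dx + (4 + 24·x + 48·x^2 + 32·x^3)·Dx^2 + (1 + 8·x + 24·x^2 + 32·x^3 + 16·x^4)·Dx^3  (order 3).
h: a_k = 0, 2, 0, -4/3, 4, -28/3, 176/9, -12008/315, 348/5, …
ICs: h(0) = 0, h′(0) = 2, h′′(0) = 0.

f: a_k = 2, 0, -1, 0, 1/12, 0, -1/360, 0, 1/20160, …
h₀=f(r): pull back L_f along r ⇒ L₀.
h=∫h₀ ⇒ L = L₀·Dx.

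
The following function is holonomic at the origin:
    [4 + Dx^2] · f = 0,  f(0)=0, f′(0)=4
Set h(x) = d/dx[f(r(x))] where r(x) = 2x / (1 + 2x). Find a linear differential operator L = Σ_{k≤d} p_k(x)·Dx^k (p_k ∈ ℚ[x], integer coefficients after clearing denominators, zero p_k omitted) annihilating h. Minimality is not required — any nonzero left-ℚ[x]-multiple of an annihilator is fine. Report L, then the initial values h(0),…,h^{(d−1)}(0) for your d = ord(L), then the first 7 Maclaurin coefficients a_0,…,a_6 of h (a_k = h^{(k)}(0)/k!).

L = (40 + 96·x + 96·x^2) + (12 + 72·x + 144·x^2 + 96·x^3)·Dx + (1 + 8·x + 24·x^2 + 32·x^3 + 16·x^4)·Dx^2  (order 2).
h: a_k = 8, -32, 32, 256, -5504/3, 7680, -1131008/45, …
ICs: h(0) = 8, h′(0) = -32.

f: a_k = 0, 4, 0, -8/3, 0, 8/15, 0, …
h₀=f(r): pull back L_f along r ⇒ L₀.
h₀' ⇒ L via d/dx closure of L₀.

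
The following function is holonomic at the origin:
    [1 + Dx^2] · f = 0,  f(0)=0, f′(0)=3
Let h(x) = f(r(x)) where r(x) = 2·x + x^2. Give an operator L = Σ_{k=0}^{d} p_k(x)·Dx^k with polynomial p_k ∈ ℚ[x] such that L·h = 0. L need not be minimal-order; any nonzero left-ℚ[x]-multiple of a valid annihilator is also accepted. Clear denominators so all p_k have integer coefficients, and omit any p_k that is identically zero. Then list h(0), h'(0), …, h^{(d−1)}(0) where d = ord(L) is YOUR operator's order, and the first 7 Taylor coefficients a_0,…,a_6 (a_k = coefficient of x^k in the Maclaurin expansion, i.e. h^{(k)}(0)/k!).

L = (4 + 12·x + 12·x^2 + 4·x^3) - Dx + (1 + x)·Dx^2  (order 2).
h: a_k = 0, 6, 3, -4, -6, -11/5, 3/2, …
ICs: h(0) = 0, h′(0) = 6.

f: a_k = 0, 3, 0, -1/2, 0, 1/40, 0, …
L₀ from L_f via x↦r, Dx↦r'^{-1}Dx.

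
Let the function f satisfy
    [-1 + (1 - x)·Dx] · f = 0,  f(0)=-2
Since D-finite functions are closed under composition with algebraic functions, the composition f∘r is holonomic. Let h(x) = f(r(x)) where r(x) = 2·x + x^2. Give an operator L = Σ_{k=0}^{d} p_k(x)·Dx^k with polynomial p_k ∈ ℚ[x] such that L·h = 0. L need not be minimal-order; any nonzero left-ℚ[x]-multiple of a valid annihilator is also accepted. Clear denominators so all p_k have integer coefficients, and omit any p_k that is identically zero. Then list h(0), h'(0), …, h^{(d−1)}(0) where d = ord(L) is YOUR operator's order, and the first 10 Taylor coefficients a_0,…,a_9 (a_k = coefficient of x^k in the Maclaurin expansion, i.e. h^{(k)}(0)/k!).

f: a_k = -2, -2, -2, -2, -2, -2, -2, -2, -2, -2, …
Change of var in L_f (x↦r) gives L₀.
L = (2 + 2·x) + (-1 + 2·x + x^2)·Dx  (order 1).
h: a_k = -2, -4, -10, -24, -58, -140, -338, -816, -1970, -4756, …
ICs: h(0) = -2.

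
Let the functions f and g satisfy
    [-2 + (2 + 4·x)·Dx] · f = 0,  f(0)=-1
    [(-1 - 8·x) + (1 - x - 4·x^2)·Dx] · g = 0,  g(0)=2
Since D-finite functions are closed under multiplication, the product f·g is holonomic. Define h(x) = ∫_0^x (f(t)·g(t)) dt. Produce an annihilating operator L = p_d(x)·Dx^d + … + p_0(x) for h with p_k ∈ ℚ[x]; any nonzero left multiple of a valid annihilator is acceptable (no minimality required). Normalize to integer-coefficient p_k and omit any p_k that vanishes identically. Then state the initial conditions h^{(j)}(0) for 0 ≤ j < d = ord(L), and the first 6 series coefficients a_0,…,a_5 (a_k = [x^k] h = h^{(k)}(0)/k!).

f: a_k = -1, -1, 1/2, -1/2, 5/8, -7/8, …
g: a_k = 2, 2, 10, 18, 58, 130, …
f·g: L₀ = L_f ⊗_s L_g, ord ≤ 1·1.
∫: right-multiply L₀ by Dx.
L = (2 + 9·x + 12·x^2)·Dx + (-1 - x + 6·x^2 + 8·x^3)·Dx^2  (order 2).
h: a_k = 0, -2, -2, -11/3, -7, -283/20, …
ICs: h(0) = 0, h′(0) = -2.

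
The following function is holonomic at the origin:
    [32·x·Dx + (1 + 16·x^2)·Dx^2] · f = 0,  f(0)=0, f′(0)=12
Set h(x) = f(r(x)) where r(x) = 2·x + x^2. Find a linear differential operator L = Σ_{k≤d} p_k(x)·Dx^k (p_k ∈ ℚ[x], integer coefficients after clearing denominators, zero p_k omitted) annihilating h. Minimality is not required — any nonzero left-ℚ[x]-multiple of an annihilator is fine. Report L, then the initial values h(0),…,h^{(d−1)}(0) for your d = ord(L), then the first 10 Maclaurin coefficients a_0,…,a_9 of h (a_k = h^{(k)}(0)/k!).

f: a_k = 0, 12, 0, -64, 0, 3072/5, 0, -49152/7, 0, 262144/3, …
L₀ from L_f via x↦r, Dx↦r'^{-1}Dx.
L = (-1 + 128·x + 256·x^2 + 192·x^3 + 48·x^4)·Dx + (1 + x + 64·x^2 + 128·x^3 + 80·x^4 + 16·x^5)·Dx^2  (order 2).
h: a_k = 0, 24, 12, -512, -768, 96384/5, 49088, -5947392/7, -3121152, 120080384/3, …
ICs: h(0) = 0, h′(0) = 24.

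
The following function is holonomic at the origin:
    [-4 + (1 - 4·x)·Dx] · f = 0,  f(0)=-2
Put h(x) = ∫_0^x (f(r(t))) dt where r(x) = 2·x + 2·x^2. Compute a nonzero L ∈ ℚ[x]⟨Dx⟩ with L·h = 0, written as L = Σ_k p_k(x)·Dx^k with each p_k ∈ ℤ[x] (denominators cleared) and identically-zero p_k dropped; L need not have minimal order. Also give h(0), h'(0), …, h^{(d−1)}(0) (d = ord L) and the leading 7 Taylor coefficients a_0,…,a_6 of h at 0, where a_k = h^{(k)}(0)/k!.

L = (8 + 16·x)·Dx + (-1 + 8·x + 8·x^2)·Dx^2  (order 2).
h: a_k = 0, -2, -8, -48, -320, -11392/5, -16896, …
ICs: h(0) = 0, h′(0) = -2.

f: a_k = -2, -8, -32, -128, -512, -2048, -8192, …
Substitute x→r, Dx→(1/r')Dx; clear ⇒ L₀.
Integrate: L := L₀·Dx.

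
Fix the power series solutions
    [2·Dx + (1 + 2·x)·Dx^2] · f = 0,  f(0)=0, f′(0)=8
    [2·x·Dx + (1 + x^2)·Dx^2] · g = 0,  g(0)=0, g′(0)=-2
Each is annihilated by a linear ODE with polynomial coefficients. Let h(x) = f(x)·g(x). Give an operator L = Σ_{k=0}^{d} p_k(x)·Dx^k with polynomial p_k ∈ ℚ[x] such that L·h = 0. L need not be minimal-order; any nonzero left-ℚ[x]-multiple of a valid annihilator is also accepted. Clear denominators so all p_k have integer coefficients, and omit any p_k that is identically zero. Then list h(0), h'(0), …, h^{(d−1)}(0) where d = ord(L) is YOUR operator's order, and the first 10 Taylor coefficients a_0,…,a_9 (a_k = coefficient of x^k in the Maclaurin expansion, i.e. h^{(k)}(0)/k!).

f: a_k = 0, 8, -8, 32/3, -16, 128/5, -128/3, 512/7, -128, 2048/9, …
g: a_k = 0, -2, 0, 2/3, 0, -2/5, 0, 2/7, 0, -2/9, …
L₀ := L_f ⊗_s L_g (sym. prod.), ord ≤ 4.
L = (24 + 80·x + 88·x^2 + 240·x^3 + 240·x^4 + 208·x^5 + 16·x^7)·Dx + (12 + 80·x + 332·x^2 + 608·x^3 + 880·x^4 + 744·x^5 + 560·x^6 + 24·x^7 + 56·x^8)·Dx^2 + (12 + 52·x + 168·x^2 + 372·x^3 + 516·x^4 + 564·x^5 + 384·x^6 + 276·x^7 + 24·x^8 + 32·x^9)·Dx^3 + (2 + 12·x + 34·x^2 + 64·x^3 + 87·x^4 + 96·x^5 + 84·x^6 + 48·x^7 + 33·x^8 + 4·x^9 + 4·x^10)·Dx^4  (order 4).
h: a_k = 0, 0, -16, 16, -16, 80/3, -2128/45, 1168/15, -656/5, 72976/315, …
ICs: h(0) = 0, h′(0) = 0, h′′(0) = -32, h′′′(0) = 96.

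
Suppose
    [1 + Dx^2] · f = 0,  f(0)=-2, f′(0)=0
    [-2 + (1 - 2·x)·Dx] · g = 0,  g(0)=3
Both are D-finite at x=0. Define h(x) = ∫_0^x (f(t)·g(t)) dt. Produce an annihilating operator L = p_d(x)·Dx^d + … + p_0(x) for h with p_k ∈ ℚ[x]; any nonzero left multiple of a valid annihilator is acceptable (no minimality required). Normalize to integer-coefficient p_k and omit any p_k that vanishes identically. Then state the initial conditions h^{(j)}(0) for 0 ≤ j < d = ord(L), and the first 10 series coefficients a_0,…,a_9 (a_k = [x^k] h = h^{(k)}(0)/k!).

f: a_k = -2, 0, 1, 0, -1/12, 0, 1/360, 0, -1/20160, 0, …
g: a_k = 3, 6, 12, 24, 48, 96, 192, 384, 768, 1536, …
h₀=f·g: eliminate ⇒ L₀, order ≤ 2·1.
Integrate: L := L₀·Dx.
L = (-1 + 2·x)·Dx + 4·Dx^2 + (-1 + 2·x)·Dx^3  (order 3).
h: a_k = 0, -6, -6, -7, -21/2, -337/20, -337/12, -5777/120, -40439/480, -9058337/60480, …
ICs: h(0) = 0, h′(0) = -6, h′′(0) = -12.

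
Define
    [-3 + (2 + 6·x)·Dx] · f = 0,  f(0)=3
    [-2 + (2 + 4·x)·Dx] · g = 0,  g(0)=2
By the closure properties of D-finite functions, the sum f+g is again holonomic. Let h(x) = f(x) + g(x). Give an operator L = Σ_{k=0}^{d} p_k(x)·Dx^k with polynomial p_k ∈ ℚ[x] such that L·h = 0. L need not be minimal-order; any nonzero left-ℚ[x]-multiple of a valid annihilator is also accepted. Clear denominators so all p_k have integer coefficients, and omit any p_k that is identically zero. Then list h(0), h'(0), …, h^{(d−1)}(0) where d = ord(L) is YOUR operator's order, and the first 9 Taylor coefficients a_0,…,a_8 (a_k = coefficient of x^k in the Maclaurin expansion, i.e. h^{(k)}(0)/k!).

f: a_k = 3, 9/2, -27/8, 81/16, -1215/128, 5103/256, -45927/1024, 216513/2048, -8444007/32768, …
g: a_k = 2, 2, -1, 1, -5/4, 7/4, -21/8, 33/8, -429/64, …
h₀=f+g: left-lcm gives L₀, ord ≤ 2.
L = -3 + (5 + 12·x)·Dx + (2 + 10·x + 12·x^2)·Dx^2  (order 2).
h: a_k = 5, 13/2, -35/8, 97/16, -1375/128, 5551/256, -48615/1024, 224961/2048, -8663655/32768, …
ICs: h(0) = 5, h′(0) = 13/2.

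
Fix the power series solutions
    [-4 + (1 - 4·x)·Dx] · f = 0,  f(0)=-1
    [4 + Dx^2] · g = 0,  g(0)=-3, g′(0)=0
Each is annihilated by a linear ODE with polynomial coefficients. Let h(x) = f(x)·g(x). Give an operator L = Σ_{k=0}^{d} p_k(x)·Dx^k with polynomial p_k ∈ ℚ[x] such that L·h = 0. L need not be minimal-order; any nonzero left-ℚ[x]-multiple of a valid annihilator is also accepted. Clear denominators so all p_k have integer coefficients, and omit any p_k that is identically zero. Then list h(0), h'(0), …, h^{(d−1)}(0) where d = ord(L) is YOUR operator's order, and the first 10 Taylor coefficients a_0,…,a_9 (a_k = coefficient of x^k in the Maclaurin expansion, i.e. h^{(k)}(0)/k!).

f: a_k = -1, -4, -16, -64, -256, -1024, -4096, -16384, -65536, -262144, …
g: a_k = -3, 0, 6, 0, -2, 0, 4/15, 0, -2/105, 0, …
Product ⇒ symmetric product L₀, ord ≤ 2.
L = (-4 + 16·x) + 8·Dx + (-1 + 4·x)·Dx^2  (order 2).
h: a_k = 3, 12, 42, 168, 674, 2696, 161756/15, 647024/15, 18116674/105, 72466696/105, …
ICs: h(0) = 3, h′(0) = 12.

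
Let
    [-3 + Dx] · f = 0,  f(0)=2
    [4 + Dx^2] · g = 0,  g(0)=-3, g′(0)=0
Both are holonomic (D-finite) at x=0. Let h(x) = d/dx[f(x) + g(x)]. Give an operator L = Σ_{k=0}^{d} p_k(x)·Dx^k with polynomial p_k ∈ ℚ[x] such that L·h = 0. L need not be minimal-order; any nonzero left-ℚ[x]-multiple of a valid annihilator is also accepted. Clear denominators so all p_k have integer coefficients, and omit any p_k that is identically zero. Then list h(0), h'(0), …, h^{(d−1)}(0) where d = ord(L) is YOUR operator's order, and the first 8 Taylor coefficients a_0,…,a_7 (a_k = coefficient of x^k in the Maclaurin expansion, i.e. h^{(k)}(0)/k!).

L = 12 - 4·Dx + 3·Dx^2 - Dx^3  (order 3).
h: a_k = 6, 30, 27, 19, 81/4, 55/4, 243/40, 2059/840, …
ICs: h(0) = 6, h′(0) = 30, h′′(0) = 54.

f: a_k = 2, 6, 9, 9, 27/4, 81/20, 81/40, 243/280, …
g: a_k = -3, 0, 6, 0, -2, 0, 4/15, 0, …
L₀ := lclm(L_f,L_g); ord L₀ ≤ 1+2.
Differentiate: ansatz ord ≤ ord L₀ ⇒ L.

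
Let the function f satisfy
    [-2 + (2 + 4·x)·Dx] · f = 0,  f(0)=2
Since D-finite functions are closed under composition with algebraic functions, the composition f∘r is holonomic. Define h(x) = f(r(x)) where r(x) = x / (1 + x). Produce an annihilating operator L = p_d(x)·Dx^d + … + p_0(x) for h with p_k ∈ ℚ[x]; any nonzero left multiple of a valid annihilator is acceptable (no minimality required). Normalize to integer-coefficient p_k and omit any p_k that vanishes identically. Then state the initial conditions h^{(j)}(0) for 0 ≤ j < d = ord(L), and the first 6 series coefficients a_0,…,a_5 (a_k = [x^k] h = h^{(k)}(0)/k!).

f: a_k = 2, 2, -1, 1, -5/4, 7/4, …
Substitute x→r, Dx→(1/r')Dx; clear ⇒ L₀.
L = -1 + (1 + 4·x + 3·x^2)·Dx  (order 1).
h: a_k = 2, 2, -3, 5, -37/4, 75/4, …
ICs: h(0) = 2.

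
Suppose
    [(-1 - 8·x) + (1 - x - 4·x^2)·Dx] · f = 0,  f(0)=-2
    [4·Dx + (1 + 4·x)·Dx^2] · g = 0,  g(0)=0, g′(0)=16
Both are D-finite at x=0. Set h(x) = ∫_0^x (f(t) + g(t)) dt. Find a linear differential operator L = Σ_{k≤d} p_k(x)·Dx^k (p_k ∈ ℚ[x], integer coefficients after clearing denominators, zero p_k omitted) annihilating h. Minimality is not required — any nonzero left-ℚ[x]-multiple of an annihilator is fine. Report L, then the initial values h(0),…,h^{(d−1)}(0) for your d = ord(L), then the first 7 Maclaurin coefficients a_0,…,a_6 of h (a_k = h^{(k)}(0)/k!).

f: a_k = -2, -2, -10, -18, -58, -130, -362, …
g: a_k = 0, 16, -32, 256/3, -256, 4096/5, -8192/3, …
L₀ := lclm(L_f,L_g); ord L₀ ≤ 1+2.
Integrate: L := L₀·Dx.
L = (268 + 1616·x + 5504·x^2 + 4608·x^3 + 6144·x^4)·Dx^2 + (11 + 360·x + 3008·x^2 + 7680·x^3 + 9472·x^4 + 10240·x^5)·Dx^3 + (-7 - 67·x - 154·x^2 + 136·x^3 + 928·x^4 + 2176·x^5 + 2048·x^6)·Dx^4  (order 4).
h: a_k = 0, -2, 7, -14, 101/6, -314/5, 1723/15, …
ICs: h(0) = 0, h′(0) = -2, h′′(0) = 14, h′′′(0) = -84.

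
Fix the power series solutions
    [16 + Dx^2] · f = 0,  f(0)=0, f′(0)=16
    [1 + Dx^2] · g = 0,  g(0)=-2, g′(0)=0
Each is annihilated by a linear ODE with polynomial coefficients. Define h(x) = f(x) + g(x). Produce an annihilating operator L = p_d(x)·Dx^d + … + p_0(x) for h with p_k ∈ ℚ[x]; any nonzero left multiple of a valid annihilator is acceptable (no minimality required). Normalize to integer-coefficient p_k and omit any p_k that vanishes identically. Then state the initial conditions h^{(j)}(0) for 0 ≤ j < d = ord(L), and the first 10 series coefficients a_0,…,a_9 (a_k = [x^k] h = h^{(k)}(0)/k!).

L = 16 + 17·Dx^2 + Dx^4  (order 4).
h: a_k = -2, 16, 1, -128/3, -1/12, 512/15, 1/360, -4096/315, -1/20160, 8192/2835, …
ICs: h(0) = -2, h′(0) = 16, h′′(0) = 2, h′′′(0) = -256.

f: a_k = 0, 16, 0, -128/3, 0, 512/15, 0, -4096/315, 0, 8192/2835, …
g: a_k = -2, 0, 1, 0, -1/12, 0, 1/360, 0, -1/20160, 0, …
Weyl lclm of L_f,L_g ⇒ L₀ (ord ≤ 4).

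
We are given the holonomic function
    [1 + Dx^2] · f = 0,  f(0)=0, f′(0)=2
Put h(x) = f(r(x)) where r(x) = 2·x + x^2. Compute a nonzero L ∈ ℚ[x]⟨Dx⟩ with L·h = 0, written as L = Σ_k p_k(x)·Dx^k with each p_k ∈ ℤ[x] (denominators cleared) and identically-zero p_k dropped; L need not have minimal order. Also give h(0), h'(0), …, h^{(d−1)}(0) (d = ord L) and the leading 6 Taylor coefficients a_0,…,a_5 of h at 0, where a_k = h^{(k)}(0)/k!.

f: a_k = 0, 2, 0, -1/3, 0, 1/60, …
h₀=f(r): pull back L_f along r ⇒ L₀.
L = (4 + 12·x + 12·x^2 + 4·x^3) - Dx + (1 + x)·Dx^2  (order 2).
h: a_k = 0, 4, 2, -8/3, -4, -22/15, …
ICs: h(0) = 0, h′(0) = 4.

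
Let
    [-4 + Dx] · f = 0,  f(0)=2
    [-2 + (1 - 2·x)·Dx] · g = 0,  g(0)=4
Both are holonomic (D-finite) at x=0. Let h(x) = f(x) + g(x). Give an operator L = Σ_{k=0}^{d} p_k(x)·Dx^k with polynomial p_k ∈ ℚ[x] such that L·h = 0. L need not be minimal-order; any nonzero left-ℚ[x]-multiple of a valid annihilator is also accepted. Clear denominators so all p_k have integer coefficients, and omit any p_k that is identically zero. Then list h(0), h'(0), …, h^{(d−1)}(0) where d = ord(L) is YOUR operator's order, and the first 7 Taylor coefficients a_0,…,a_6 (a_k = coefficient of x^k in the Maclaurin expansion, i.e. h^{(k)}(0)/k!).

L = 32·x + (4 - 32·x + 32·x^2)·Dx + (-1 + 6·x - 8·x^2)·Dx^2  (order 2).
h: a_k = 6, 16, 32, 160/3, 256/3, 2176/15, 12032/45, …
ICs: h(0) = 6, h′(0) = 16.

f: a_k = 2, 8, 16, 64/3, 64/3, 256/15, 512/45, …
g: a_k = 4, 8, 16, 32, 64, 128, 256, …
f+g: L₀ = lclm(L_f,L_g), ord ≤ 1+1.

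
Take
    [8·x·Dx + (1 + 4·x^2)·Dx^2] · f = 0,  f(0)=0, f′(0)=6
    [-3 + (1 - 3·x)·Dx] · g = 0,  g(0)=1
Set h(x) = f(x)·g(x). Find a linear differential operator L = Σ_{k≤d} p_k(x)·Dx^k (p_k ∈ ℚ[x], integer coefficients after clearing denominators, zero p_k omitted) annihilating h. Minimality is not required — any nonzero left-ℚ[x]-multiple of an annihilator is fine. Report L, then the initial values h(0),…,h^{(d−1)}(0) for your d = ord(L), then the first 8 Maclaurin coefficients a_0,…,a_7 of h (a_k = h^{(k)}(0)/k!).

f: a_k = 0, 6, 0, -8, 0, 96/5, 0, -384/7, …
g: a_k = 1, 3, 9, 27, 81, 243, 729, 2187, …
Product ⇒ symmetric product L₀, ord ≤ 2.
L = 24·x + (6 - 8·x + 48·x^2)·Dx + (-1 + 3·x - 4·x^2 + 12·x^3)·Dx^2  (order 2).
h: a_k = 0, 6, 18, 46, 138, 2166/5, 6498/5, 134538/35, …
ICs: h(0) = 0, h′(0) = 6.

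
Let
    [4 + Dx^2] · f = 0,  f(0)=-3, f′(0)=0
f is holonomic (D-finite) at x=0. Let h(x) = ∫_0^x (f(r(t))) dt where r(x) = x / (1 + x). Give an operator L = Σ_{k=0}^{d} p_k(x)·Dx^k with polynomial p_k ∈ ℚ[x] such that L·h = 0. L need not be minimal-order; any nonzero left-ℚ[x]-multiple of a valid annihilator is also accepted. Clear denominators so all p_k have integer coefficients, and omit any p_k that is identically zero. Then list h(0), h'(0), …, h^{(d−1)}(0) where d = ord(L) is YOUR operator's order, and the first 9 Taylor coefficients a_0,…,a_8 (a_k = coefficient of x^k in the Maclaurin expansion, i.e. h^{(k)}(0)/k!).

L = 4·Dx + (2 + 6·x + 6·x^2 + 2·x^3)·Dx^2 + (1 + 4·x + 6·x^2 + 4·x^3 + x^4)·Dx^3  (order 3).
h: a_k = 0, -3, 0, 2, -3, 16/5, -8/3, 22/15, 3/10, …
ICs: h(0) = 0, h′(0) = -3, h′′(0) = 0.

f: a_k = -3, 0, 6, 0, -2, 0, 4/15, 0, -2/105, …
h₀=f(r): pull back L_f along r ⇒ L₀.
∫: right-multiply L₀ by Dx.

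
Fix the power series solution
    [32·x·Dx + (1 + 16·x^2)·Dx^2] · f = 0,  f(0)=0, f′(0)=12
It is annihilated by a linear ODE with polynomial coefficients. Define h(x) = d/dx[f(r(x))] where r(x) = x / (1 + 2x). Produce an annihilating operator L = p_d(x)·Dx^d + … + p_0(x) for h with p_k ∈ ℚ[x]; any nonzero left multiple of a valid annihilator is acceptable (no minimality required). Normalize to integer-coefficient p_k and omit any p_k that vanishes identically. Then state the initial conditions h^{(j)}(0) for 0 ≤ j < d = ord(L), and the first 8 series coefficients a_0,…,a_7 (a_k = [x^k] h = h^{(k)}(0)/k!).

L = (4 + 40·x) + (1 + 4·x + 20·x^2)·Dx  (order 1).
h: a_k = 12, -48, -48, 1152, -3648, -8448, 106752, -258048, …
ICs: h(0) = 12.

f: a_k = 0, 12, 0, -64, 0, 3072/5, 0, -49152/7, …
Change of var in L_f (x↦r) gives L₀.
h₀' ⇒ L via d/dx closure of L₀.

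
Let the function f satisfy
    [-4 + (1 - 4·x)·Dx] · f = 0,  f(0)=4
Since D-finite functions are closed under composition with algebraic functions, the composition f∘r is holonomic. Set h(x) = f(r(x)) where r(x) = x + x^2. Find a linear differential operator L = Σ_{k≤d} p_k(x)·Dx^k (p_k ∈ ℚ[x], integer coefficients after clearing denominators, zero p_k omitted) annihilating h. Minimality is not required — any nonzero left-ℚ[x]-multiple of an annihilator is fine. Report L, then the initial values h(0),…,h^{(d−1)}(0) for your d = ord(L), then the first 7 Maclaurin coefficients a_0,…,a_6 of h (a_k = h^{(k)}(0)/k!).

L = (4 + 8·x) + (-1 + 4·x + 4·x^2)·Dx  (order 1).
h: a_k = 4, 16, 80, 384, 1856, 8960, 43264, …
ICs: h(0) = 4.

f: a_k = 4, 16, 64, 256, 1024, 4096, 16384, …
f∘r: x↦r, Dx↦Dx/r' in L_f ⇒ L₀.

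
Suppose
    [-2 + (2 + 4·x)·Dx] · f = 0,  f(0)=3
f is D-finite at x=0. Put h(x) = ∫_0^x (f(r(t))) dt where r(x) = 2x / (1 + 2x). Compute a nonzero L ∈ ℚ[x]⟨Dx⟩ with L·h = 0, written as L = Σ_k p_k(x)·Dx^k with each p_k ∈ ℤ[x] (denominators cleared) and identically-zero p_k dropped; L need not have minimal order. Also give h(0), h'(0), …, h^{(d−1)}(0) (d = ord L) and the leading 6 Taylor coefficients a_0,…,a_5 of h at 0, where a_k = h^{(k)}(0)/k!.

f: a_k = 3, 3, -3/2, 3/2, -15/8, 21/8, …
Substitute x→r, Dx→(1/r')Dx; clear ⇒ L₀.
h=∫₀ˣh₀: take L = L₀·Dx.
L = -2·Dx + (1 + 8·x + 12·x^2)·Dx^2  (order 2).
h: a_k = 0, 3, 3, -6, 15, -222/5, …
ICs: h(0) = 0, h′(0) = 3.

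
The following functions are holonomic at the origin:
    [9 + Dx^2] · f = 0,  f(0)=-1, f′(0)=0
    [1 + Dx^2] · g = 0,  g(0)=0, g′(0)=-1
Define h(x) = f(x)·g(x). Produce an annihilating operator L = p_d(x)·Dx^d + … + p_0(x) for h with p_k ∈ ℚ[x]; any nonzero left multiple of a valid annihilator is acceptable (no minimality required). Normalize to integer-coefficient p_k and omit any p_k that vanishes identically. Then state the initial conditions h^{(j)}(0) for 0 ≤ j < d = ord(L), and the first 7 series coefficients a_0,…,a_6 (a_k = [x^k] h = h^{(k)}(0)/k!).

f: a_k = -1, 0, 9/2, 0, -27/8, 0, 81/80, …
g: a_k = 0, -1, 0, 1/6, 0, -1/120, 0, …
f·g: L₀ = L_f ⊗_s L_g, ord ≤ 2·2.
L = 64 + 20·Dx^2 + Dx^4  (order 4).
h: a_k = 0, 1, 0, -14/3, 0, 62/15, 0, …
ICs: h(0) = 0, h′(0) = 1, h′′(0) = 0, h′′′(0) = -28.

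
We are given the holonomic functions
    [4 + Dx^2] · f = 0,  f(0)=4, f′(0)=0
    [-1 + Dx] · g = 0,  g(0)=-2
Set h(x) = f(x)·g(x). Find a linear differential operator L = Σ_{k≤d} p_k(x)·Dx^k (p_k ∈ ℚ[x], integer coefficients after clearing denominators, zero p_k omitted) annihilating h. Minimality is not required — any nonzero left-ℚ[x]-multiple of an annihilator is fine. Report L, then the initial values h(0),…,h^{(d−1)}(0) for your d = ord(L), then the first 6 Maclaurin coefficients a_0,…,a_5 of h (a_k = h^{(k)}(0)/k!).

L = 5 - 2·Dx + Dx^2  (order 2).
h: a_k = -8, -8, 12, 44/3, 7/3, -41/15, …
ICs: h(0) = -8, h′(0) = -8.

f: a_k = 4, 0, -8, 0, 8/3, 0, …
g: a_k = -2, -2, -1, -1/3, -1/12, -1/60, …
f·g: L₀ = L_f ⊗_s L_g, ord ≤ 2·1.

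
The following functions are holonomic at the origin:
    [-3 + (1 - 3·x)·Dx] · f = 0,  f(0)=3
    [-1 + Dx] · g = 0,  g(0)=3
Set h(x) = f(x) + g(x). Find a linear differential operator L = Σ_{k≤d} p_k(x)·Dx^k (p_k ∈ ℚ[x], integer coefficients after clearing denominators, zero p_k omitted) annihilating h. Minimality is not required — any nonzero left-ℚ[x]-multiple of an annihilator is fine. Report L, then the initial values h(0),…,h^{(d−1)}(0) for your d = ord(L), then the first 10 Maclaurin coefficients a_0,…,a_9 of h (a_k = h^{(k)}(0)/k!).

L = (-15 - 9·x) + (17 + 6·x - 9·x^2)·Dx + (-2 + 3·x + 9·x^2)·Dx^2  (order 2).
h: a_k = 6, 12, 57/2, 163/2, 1945/8, 29161/40, 524881/240, 11022481/1680, 264539521/13440, 7142567041/120960, …
ICs: h(0) = 6, h′(0) = 12.

f: a_k = 3, 9, 27, 81, 243, 729, 2187, 6561, 19683, 59049, …
g: a_k = 3, 3, 3/2, 1/2, 1/8, 1/40, 1/240, 1/1680, 1/13440, 1/120960, …
Sum ⇒ L₀ = lclm(L_f,L_g) in ℚ(x)⟨Dx⟩.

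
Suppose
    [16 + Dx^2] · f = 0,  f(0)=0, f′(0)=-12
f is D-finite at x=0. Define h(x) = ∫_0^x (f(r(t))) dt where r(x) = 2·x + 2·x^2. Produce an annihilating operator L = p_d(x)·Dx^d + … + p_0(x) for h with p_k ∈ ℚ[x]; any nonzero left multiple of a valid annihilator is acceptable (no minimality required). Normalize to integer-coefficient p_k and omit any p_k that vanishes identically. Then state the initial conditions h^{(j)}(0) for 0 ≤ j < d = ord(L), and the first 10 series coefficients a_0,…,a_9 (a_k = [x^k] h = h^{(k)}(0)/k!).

f: a_k = 0, -12, 0, 32, 0, -128/5, 0, 1024/105, 0, -2048/945, …
Change of var in L_f (x↦r) gives L₀.
∫: right-multiply L₀ by Dx.
L = (64 + 384·x + 768·x^2 + 512·x^3)·Dx - 2·Dx^2 + (1 + 2·x)·Dx^3  (order 3).
h: a_k = 0, 0, -12, -8, 64, 768/5, -128/15, -3840/7, -91136/105, 8192/135, …
ICs: h(0) = 0, h′(0) = 0, h′′(0) = -24.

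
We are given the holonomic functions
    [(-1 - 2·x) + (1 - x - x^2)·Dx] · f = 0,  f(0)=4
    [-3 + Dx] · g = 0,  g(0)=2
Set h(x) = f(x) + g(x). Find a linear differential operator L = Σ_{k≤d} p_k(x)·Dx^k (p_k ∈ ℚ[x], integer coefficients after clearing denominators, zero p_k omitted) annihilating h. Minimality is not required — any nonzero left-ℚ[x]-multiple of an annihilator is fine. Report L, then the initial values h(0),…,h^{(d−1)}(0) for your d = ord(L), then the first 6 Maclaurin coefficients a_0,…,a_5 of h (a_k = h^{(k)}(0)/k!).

f: a_k = 4, 4, 8, 12, 20, 32, …
g: a_k = 2, 6, 9, 9, 27/4, 81/20, …
Sum ⇒ L₀ = lclm(L_f,L_g) in ℚ(x)⟨Dx⟩.
L = (-3 - 9·x - 45·x^2 - 18·x^3) + (-5 + 24·x + 15·x^2 - 18·x^3 - 9·x^4)·Dx + (2 - 7·x + 8·x^3 + 3·x^4)·Dx^2  (order 2).
h: a_k = 6, 10, 17, 21, 107/4, 721/20, …
ICs: h(0) = 6, h′(0) = 10.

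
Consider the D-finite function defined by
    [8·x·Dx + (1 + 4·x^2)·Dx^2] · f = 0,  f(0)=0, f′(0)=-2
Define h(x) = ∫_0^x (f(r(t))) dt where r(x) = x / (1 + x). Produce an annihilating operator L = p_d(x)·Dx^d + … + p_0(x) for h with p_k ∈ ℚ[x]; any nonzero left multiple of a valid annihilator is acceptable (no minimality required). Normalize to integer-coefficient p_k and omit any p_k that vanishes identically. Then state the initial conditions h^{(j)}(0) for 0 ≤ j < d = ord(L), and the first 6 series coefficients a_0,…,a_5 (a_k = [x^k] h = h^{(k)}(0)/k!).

L = (2 + 10·x)·Dx^2 + (1 + 2·x + 5·x^2)·Dx^3  (order 3).
h: a_k = 0, 0, -1, 2/3, 1/6, -6/5, …
ICs: h(0) = 0, h′(0) = 0, h′′(0) = -2.

f: a_k = 0, -2, 0, 8/3, 0, -32/5, …
L₀ from L_f via x↦r, Dx↦r'^{-1}Dx.
h=∫h₀ ⇒ L = L₀·Dx.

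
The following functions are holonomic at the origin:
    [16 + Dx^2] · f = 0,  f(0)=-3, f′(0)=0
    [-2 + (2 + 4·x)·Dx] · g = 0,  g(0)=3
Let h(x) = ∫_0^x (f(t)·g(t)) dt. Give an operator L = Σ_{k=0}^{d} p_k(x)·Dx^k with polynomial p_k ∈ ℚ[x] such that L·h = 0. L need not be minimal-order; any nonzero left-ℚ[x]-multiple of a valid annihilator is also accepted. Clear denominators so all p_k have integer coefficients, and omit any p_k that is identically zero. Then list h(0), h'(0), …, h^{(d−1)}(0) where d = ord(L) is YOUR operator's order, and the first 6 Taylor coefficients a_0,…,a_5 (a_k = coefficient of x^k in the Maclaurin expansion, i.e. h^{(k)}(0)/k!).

f: a_k = -3, 0, 24, 0, -32, 0, …
g: a_k = 3, 3, -3/2, 3/2, -15/8, 21/8, …
f·g: L₀ = L_f ⊗_s L_g, ord ≤ 2·1.
∫: right-multiply L₀ by Dx.
L = (19 + 64·x + 64·x^2)·Dx + (-2 - 4·x)·Dx^2 + (1 + 4·x + 4·x^2)·Dx^3  (order 3).
h: a_k = 0, -9, -9/2, 51/2, 135/8, -1011/40, …
ICs: h(0) = 0, h′(0) = -9, h′′(0) = -9.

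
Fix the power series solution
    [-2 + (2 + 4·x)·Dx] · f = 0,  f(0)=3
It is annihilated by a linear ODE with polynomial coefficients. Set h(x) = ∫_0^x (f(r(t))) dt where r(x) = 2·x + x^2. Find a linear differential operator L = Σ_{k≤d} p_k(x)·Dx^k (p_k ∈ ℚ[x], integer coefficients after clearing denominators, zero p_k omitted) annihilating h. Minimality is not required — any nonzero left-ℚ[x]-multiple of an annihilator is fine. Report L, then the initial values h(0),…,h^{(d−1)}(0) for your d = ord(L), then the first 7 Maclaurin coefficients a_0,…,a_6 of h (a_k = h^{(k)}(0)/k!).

L = (-2 - 2·x)·Dx + (1 + 4·x + 2·x^2)·Dx^2  (order 2).
h: a_k = 0, 3, 3, -1, 3/2, -27/10, 11/2, …
ICs: h(0) = 0, h′(0) = 3.

f: a_k = 3, 3, -3/2, 3/2, -15/8, 21/8, -63/16, …
f∘r: x↦r, Dx↦Dx/r' in L_f ⇒ L₀.
h=∫₀ˣh₀: take L = L₀·Dx.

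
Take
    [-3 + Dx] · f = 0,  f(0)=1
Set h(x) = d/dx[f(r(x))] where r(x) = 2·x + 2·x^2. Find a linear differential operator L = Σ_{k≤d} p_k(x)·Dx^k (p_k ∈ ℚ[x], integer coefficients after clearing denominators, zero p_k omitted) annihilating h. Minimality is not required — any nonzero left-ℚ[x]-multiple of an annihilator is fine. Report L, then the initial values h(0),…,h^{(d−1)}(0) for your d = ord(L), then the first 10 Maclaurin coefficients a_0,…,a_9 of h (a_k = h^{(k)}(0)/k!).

L = (8 + 24·x + 24·x^2) + (-1 - 2·x)·Dx  (order 1).
h: a_k = 6, 48, 216, 720, 1944, 22464/5, 45792/5, 589248/35, 198288/7, 1544832/35, …
ICs: h(0) = 6.

f: a_k = 1, 3, 9/2, 9/2, 27/8, 81/40, 81/80, 243/560, 729/4480, 243/4480, …
L₀ from L_f via x↦r, Dx↦r'^{-1}Dx.
h₀' ⇒ L via d/dx closure of L₀.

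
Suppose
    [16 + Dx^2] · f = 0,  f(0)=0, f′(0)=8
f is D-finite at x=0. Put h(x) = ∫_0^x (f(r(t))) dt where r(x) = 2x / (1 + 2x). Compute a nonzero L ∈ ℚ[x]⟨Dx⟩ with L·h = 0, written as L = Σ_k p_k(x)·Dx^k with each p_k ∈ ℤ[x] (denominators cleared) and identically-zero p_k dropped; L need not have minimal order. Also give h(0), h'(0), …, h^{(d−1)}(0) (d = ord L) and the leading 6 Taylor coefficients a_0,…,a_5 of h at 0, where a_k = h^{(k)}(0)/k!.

f: a_k = 0, 8, 0, -64/3, 0, 256/15, …
h₀=f(r): pull back L_f along r ⇒ L₀.
Integrate: L := L₀·Dx.
L = 64·Dx + (4 + 24·x + 48·x^2 + 32·x^3)·Dx^2 + (1 + 8·x + 24·x^2 + 32·x^3 + 16·x^4)·Dx^3  (order 3).
h: a_k = 0, 0, 8, -32/3, -80/3, 896/5, …
ICs: h(0) = 0, h′(0) = 0, h′′(0) = 16.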